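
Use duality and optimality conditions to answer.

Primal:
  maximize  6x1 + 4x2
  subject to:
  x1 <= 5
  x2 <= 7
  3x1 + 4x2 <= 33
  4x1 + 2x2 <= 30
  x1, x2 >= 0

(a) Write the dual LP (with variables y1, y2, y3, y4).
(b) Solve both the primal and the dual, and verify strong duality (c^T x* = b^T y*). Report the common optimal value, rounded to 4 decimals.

The standard primal-dual pair for 'max c^T x s.t. A x <= b, x >= 0' is:
  Dual:  min b^T y  s.t.  A^T y >= c,  y >= 0.

So the dual LP is:
  minimize  5y1 + 7y2 + 33y3 + 30y4
  subject to:
    y1 + 3y3 + 4y4 >= 6
    y2 + 4y3 + 2y4 >= 4
    y1, y2, y3, y4 >= 0

Solving the primal: x* = (5, 4.5).
  primal value c^T x* = 48.
Solving the dual: y* = (3, 0, 1, 0).
  dual value b^T y* = 48.
Strong duality: c^T x* = b^T y*. Confirmed.

48


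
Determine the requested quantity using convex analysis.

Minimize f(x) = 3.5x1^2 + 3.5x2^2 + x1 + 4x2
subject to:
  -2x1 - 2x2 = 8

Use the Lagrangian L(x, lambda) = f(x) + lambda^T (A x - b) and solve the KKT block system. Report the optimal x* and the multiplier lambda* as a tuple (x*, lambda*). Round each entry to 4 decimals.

Form the Lagrangian:
  L(x, lambda) = (1/2) x^T Q x + c^T x + lambda^T (A x - b)
Stationarity (grad_x L = 0): Q x + c + A^T lambda = 0.
Primal feasibility: A x = b.

This gives the KKT block system:
  [ Q   A^T ] [ x     ]   [-c ]
  [ A    0  ] [ lambda ] = [ b ]

Solving the linear system:
  x*      = (-1.7857, -2.2143)
  lambda* = (-5.75)
  f(x*)   = 17.6786

x* = (-1.7857, -2.2143), lambda* = (-5.75)


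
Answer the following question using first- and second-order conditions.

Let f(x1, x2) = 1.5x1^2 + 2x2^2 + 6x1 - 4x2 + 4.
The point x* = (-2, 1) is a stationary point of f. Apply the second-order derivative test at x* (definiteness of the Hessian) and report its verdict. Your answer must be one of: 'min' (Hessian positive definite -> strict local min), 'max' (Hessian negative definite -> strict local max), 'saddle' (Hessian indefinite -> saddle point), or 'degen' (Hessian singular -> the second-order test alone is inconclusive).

Compute the Hessian H = grad^2 f:
  H = [[3, 0], [0, 4]]
Verify stationarity: grad f(x*) = H x* + g = (0, 0).
Eigenvalues of H: 3, 4.
Both eigenvalues > 0, so H is positive definite -> x* is a strict local min.

min


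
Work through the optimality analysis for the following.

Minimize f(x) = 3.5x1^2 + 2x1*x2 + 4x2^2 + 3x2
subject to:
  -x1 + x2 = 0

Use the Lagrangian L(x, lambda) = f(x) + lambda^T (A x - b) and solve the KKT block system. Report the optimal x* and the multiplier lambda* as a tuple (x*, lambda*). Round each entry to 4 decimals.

Form the Lagrangian:
  L(x, lambda) = (1/2) x^T Q x + c^T x + lambda^T (A x - b)
Stationarity (grad_x L = 0): Q x + c + A^T lambda = 0.
Primal feasibility: A x = b.

This gives the KKT block system:
  [ Q   A^T ] [ x     ]   [-c ]
  [ A    0  ] [ lambda ] = [ b ]

Solving the linear system:
  x*      = (-0.1579, -0.1579)
  lambda* = (-1.4211)
  f(x*)   = -0.2368

x* = (-0.1579, -0.1579), lambda* = (-1.4211)


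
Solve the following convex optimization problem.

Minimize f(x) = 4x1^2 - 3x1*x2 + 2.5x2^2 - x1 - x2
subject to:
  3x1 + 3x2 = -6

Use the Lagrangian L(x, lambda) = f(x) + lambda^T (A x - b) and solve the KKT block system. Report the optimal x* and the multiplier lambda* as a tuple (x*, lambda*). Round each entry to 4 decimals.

Form the Lagrangian:
  L(x, lambda) = (1/2) x^T Q x + c^T x + lambda^T (A x - b)
Stationarity (grad_x L = 0): Q x + c + A^T lambda = 0.
Primal feasibility: A x = b.

This gives the KKT block system:
  [ Q   A^T ] [ x     ]   [-c ]
  [ A    0  ] [ lambda ] = [ b ]

Solving the linear system:
  x*      = (-0.8421, -1.1579)
  lambda* = (1.4211)
  f(x*)   = 5.2632

x* = (-0.8421, -1.1579), lambda* = (1.4211)


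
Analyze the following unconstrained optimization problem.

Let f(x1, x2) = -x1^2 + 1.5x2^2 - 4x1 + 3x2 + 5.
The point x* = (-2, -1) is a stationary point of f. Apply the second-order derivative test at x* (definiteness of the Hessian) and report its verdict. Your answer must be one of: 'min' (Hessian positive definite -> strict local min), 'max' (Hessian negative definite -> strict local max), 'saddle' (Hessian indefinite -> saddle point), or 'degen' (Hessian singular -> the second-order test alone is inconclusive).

Compute the Hessian H = grad^2 f:
  H = [[-2, 0], [0, 3]]
Verify stationarity: grad f(x*) = H x* + g = (0, 0).
Eigenvalues of H: -2, 3.
Eigenvalues have mixed signs, so H is indefinite -> x* is a saddle point.

saddle


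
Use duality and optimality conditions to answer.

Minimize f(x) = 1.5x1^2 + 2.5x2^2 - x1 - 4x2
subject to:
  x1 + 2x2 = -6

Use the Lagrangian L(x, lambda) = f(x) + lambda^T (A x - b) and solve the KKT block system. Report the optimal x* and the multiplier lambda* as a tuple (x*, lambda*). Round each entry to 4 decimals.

Form the Lagrangian:
  L(x, lambda) = (1/2) x^T Q x + c^T x + lambda^T (A x - b)
Stationarity (grad_x L = 0): Q x + c + A^T lambda = 0.
Primal feasibility: A x = b.

This gives the KKT block system:
  [ Q   A^T ] [ x     ]   [-c ]
  [ A    0  ] [ lambda ] = [ b ]

Solving the linear system:
  x*      = (-2, -2)
  lambda* = (7)
  f(x*)   = 26

x* = (-2, -2), lambda* = (7)


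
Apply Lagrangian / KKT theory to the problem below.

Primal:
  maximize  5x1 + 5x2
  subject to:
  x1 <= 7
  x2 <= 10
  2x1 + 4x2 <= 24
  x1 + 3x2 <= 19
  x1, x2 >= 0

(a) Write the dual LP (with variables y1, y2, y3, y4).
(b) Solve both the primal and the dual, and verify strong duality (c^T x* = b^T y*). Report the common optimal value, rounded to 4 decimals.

The standard primal-dual pair for 'max c^T x s.t. A x <= b, x >= 0' is:
  Dual:  min b^T y  s.t.  A^T y >= c,  y >= 0.

So the dual LP is:
  minimize  7y1 + 10y2 + 24y3 + 19y4
  subject to:
    y1 + 2y3 + y4 >= 5
    y2 + 4y3 + 3y4 >= 5
    y1, y2, y3, y4 >= 0

Solving the primal: x* = (7, 2.5).
  primal value c^T x* = 47.5.
Solving the dual: y* = (2.5, 0, 1.25, 0).
  dual value b^T y* = 47.5.
Strong duality: c^T x* = b^T y*. Confirmed.

47.5


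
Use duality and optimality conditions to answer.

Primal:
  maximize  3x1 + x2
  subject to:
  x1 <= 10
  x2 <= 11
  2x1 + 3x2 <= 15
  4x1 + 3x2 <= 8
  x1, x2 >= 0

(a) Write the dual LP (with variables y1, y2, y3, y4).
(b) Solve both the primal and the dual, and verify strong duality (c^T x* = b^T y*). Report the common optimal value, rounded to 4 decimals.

The standard primal-dual pair for 'max c^T x s.t. A x <= b, x >= 0' is:
  Dual:  min b^T y  s.t.  A^T y >= c,  y >= 0.

So the dual LP is:
  minimize  10y1 + 11y2 + 15y3 + 8y4
  subject to:
    y1 + 2y3 + 4y4 >= 3
    y2 + 3y3 + 3y4 >= 1
    y1, y2, y3, y4 >= 0

Solving the primal: x* = (2, 0).
  primal value c^T x* = 6.
Solving the dual: y* = (0, 0, 0, 0.75).
  dual value b^T y* = 6.
Strong duality: c^T x* = b^T y*. Confirmed.

6


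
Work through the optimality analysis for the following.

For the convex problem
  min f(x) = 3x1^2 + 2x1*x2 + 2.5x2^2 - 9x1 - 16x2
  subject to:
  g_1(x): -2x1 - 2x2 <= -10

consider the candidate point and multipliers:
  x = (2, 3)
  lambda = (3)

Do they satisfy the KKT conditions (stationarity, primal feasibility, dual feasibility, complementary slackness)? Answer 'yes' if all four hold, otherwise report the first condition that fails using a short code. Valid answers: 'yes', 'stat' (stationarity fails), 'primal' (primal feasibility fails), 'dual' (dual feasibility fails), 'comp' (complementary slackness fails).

Gradient of f: grad f(x) = Q x + c = (9, 3)
Constraint values g_i(x) = a_i^T x - b_i:
  g_1((2, 3)) = 0
Stationarity residual: grad f(x) + sum_i lambda_i a_i = (3, -3)
  -> stationarity FAILS
Primal feasibility (all g_i <= 0): OK
Dual feasibility (all lambda_i >= 0): OK
Complementary slackness (lambda_i * g_i(x) = 0 for all i): OK

Verdict: the first failing condition is stationarity -> stat.

stat


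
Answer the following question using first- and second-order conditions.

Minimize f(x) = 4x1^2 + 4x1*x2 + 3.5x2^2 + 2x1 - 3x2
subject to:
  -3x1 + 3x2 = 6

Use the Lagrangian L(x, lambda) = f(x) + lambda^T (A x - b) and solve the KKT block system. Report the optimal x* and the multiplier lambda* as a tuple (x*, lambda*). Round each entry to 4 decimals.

Form the Lagrangian:
  L(x, lambda) = (1/2) x^T Q x + c^T x + lambda^T (A x - b)
Stationarity (grad_x L = 0): Q x + c + A^T lambda = 0.
Primal feasibility: A x = b.

This gives the KKT block system:
  [ Q   A^T ] [ x     ]   [-c ]
  [ A    0  ] [ lambda ] = [ b ]

Solving the linear system:
  x*      = (-0.913, 1.087)
  lambda* = (-0.3188)
  f(x*)   = -1.587

x* = (-0.913, 1.087), lambda* = (-0.3188)


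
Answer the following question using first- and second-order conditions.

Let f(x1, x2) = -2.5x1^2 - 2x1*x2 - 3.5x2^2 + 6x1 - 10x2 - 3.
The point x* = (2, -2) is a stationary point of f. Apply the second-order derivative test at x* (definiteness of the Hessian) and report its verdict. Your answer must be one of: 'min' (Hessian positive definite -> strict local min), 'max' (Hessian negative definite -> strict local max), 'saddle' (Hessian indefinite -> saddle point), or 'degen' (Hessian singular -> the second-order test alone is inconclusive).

Compute the Hessian H = grad^2 f:
  H = [[-5, -2], [-2, -7]]
Verify stationarity: grad f(x*) = H x* + g = (0, 0).
Eigenvalues of H: -8.2361, -3.7639.
Both eigenvalues < 0, so H is negative definite -> x* is a strict local max.

max


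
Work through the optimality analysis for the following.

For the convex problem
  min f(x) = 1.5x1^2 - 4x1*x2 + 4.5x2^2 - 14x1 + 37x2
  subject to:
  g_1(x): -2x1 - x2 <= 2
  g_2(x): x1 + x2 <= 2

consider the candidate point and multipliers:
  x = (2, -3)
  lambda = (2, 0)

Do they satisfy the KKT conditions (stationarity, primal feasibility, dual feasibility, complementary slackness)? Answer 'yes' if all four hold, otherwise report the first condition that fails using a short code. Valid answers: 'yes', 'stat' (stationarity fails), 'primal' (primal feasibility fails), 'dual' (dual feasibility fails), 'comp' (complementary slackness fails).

Gradient of f: grad f(x) = Q x + c = (4, 2)
Constraint values g_i(x) = a_i^T x - b_i:
  g_1((2, -3)) = -3
  g_2((2, -3)) = -3
Stationarity residual: grad f(x) + sum_i lambda_i a_i = (0, 0)
  -> stationarity OK
Primal feasibility (all g_i <= 0): OK
Dual feasibility (all lambda_i >= 0): OK
Complementary slackness (lambda_i * g_i(x) = 0 for all i): FAILS

Verdict: the first failing condition is complementary_slackness -> comp.

comp


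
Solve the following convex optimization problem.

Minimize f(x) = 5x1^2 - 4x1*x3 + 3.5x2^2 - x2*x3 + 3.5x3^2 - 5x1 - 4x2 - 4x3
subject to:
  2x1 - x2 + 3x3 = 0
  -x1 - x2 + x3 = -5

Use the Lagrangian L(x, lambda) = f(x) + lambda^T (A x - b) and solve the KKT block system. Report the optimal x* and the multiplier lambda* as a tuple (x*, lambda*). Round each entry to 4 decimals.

Form the Lagrangian:
  L(x, lambda) = (1/2) x^T Q x + c^T x + lambda^T (A x - b)
Stationarity (grad_x L = 0): Q x + c + A^T lambda = 0.
Primal feasibility: A x = b.

This gives the KKT block system:
  [ Q   A^T ] [ x     ]   [-c ]
  [ A    0  ] [ lambda ] = [ b ]

Solving the linear system:
  x*      = (1.8784, 2.8041, -0.3176)
  lambda* = (0.2973, 15.6486)
  f(x*)   = 29.4527

x* = (1.8784, 2.8041, -0.3176), lambda* = (0.2973, 15.6486)


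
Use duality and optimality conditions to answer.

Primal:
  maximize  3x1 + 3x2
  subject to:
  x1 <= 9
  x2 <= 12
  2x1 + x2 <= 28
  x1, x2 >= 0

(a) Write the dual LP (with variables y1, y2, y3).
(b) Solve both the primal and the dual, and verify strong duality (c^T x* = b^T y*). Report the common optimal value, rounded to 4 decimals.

The standard primal-dual pair for 'max c^T x s.t. A x <= b, x >= 0' is:
  Dual:  min b^T y  s.t.  A^T y >= c,  y >= 0.

So the dual LP is:
  minimize  9y1 + 12y2 + 28y3
  subject to:
    y1 + 2y3 >= 3
    y2 + y3 >= 3
    y1, y2, y3 >= 0

Solving the primal: x* = (8, 12).
  primal value c^T x* = 60.
Solving the dual: y* = (0, 1.5, 1.5).
  dual value b^T y* = 60.
Strong duality: c^T x* = b^T y*. Confirmed.

60


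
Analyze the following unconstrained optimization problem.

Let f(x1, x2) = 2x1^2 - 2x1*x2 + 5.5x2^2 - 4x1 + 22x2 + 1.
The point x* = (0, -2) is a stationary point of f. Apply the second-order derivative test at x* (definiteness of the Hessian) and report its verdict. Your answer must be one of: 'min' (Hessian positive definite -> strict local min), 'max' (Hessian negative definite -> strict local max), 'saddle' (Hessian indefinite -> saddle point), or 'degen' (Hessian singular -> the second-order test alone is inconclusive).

Compute the Hessian H = grad^2 f:
  H = [[4, -2], [-2, 11]]
Verify stationarity: grad f(x*) = H x* + g = (0, 0).
Eigenvalues of H: 3.4689, 11.5311.
Both eigenvalues > 0, so H is positive definite -> x* is a strict local min.

min


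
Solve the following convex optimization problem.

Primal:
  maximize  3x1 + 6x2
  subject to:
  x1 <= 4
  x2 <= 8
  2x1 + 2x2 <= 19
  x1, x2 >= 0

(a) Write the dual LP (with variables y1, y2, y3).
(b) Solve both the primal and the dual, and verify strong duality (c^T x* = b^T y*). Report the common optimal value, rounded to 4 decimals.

The standard primal-dual pair for 'max c^T x s.t. A x <= b, x >= 0' is:
  Dual:  min b^T y  s.t.  A^T y >= c,  y >= 0.

So the dual LP is:
  minimize  4y1 + 8y2 + 19y3
  subject to:
    y1 + 2y3 >= 3
    y2 + 2y3 >= 6
    y1, y2, y3 >= 0

Solving the primal: x* = (1.5, 8).
  primal value c^T x* = 52.5.
Solving the dual: y* = (0, 3, 1.5).
  dual value b^T y* = 52.5.
Strong duality: c^T x* = b^T y*. Confirmed.

52.5


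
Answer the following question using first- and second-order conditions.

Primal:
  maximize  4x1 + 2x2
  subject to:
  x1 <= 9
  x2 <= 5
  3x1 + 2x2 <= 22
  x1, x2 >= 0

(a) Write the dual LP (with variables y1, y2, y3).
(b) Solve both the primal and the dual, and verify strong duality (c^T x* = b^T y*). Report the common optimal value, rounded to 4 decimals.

The standard primal-dual pair for 'max c^T x s.t. A x <= b, x >= 0' is:
  Dual:  min b^T y  s.t.  A^T y >= c,  y >= 0.

So the dual LP is:
  minimize  9y1 + 5y2 + 22y3
  subject to:
    y1 + 3y3 >= 4
    y2 + 2y3 >= 2
    y1, y2, y3 >= 0

Solving the primal: x* = (7.3333, 0).
  primal value c^T x* = 29.3333.
Solving the dual: y* = (0, 0, 1.3333).
  dual value b^T y* = 29.3333.
Strong duality: c^T x* = b^T y*. Confirmed.

29.3333


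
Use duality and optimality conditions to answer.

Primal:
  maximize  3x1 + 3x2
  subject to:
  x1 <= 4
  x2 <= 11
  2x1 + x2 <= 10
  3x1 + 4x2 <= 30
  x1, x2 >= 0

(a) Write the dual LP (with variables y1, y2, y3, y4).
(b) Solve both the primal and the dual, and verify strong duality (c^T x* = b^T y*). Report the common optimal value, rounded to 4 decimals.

The standard primal-dual pair for 'max c^T x s.t. A x <= b, x >= 0' is:
  Dual:  min b^T y  s.t.  A^T y >= c,  y >= 0.

So the dual LP is:
  minimize  4y1 + 11y2 + 10y3 + 30y4
  subject to:
    y1 + 2y3 + 3y4 >= 3
    y2 + y3 + 4y4 >= 3
    y1, y2, y3, y4 >= 0

Solving the primal: x* = (2, 6).
  primal value c^T x* = 24.
Solving the dual: y* = (0, 0, 0.6, 0.6).
  dual value b^T y* = 24.
Strong duality: c^T x* = b^T y*. Confirmed.

24


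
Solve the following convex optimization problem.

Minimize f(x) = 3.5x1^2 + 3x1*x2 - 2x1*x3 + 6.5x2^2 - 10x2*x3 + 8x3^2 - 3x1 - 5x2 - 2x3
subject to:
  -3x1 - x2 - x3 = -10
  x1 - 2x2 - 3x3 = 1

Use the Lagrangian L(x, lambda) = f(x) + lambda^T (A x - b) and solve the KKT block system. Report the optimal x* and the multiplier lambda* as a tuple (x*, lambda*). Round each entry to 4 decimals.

Form the Lagrangian:
  L(x, lambda) = (1/2) x^T Q x + c^T x + lambda^T (A x - b)
Stationarity (grad_x L = 0): Q x + c + A^T lambda = 0.
Primal feasibility: A x = b.

This gives the KKT block system:
  [ Q   A^T ] [ x     ]   [-c ]
  [ A    0  ] [ lambda ] = [ b ]

Solving the linear system:
  x*      = (3.0808, 0.1919, 0.5657)
  lambda* = (5.3, -2.1099)
  f(x*)   = 21.8885

x* = (3.0808, 0.1919, 0.5657), lambda* = (5.3, -2.1099)


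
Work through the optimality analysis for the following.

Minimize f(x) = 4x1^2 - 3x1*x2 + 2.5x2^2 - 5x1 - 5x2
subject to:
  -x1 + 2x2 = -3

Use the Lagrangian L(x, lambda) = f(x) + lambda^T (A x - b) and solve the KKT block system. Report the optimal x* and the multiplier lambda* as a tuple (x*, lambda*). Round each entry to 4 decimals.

Form the Lagrangian:
  L(x, lambda) = (1/2) x^T Q x + c^T x + lambda^T (A x - b)
Stationarity (grad_x L = 0): Q x + c + A^T lambda = 0.
Primal feasibility: A x = b.

This gives the KKT block system:
  [ Q   A^T ] [ x     ]   [-c ]
  [ A    0  ] [ lambda ] = [ b ]

Solving the linear system:
  x*      = (1.08, -0.96)
  lambda* = (6.52)
  f(x*)   = 9.48

x* = (1.08, -0.96), lambda* = (6.52)


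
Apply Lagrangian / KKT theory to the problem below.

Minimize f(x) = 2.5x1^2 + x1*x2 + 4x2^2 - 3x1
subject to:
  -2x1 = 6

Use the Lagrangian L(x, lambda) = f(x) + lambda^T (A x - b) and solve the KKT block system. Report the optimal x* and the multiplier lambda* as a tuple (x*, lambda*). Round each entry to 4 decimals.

Form the Lagrangian:
  L(x, lambda) = (1/2) x^T Q x + c^T x + lambda^T (A x - b)
Stationarity (grad_x L = 0): Q x + c + A^T lambda = 0.
Primal feasibility: A x = b.

This gives the KKT block system:
  [ Q   A^T ] [ x     ]   [-c ]
  [ A    0  ] [ lambda ] = [ b ]

Solving the linear system:
  x*      = (-3, 0.375)
  lambda* = (-8.8125)
  f(x*)   = 30.9375

x* = (-3, 0.375), lambda* = (-8.8125)


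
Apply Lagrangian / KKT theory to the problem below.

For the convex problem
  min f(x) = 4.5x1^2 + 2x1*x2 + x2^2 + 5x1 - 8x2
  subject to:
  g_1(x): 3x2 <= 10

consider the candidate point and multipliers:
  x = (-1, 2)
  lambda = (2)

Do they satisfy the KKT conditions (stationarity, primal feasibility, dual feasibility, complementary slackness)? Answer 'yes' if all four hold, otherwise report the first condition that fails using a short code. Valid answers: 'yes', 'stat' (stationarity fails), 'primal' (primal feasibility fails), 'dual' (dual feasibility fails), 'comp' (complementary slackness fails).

Gradient of f: grad f(x) = Q x + c = (0, -6)
Constraint values g_i(x) = a_i^T x - b_i:
  g_1((-1, 2)) = -4
Stationarity residual: grad f(x) + sum_i lambda_i a_i = (0, 0)
  -> stationarity OK
Primal feasibility (all g_i <= 0): OK
Dual feasibility (all lambda_i >= 0): OK
Complementary slackness (lambda_i * g_i(x) = 0 for all i): FAILS

Verdict: the first failing condition is complementary_slackness -> comp.

comp


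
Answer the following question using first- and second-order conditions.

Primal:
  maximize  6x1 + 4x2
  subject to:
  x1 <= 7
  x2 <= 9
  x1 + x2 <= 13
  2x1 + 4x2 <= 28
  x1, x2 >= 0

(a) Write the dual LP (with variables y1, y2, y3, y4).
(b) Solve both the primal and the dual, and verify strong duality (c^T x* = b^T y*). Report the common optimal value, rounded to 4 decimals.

The standard primal-dual pair for 'max c^T x s.t. A x <= b, x >= 0' is:
  Dual:  min b^T y  s.t.  A^T y >= c,  y >= 0.

So the dual LP is:
  minimize  7y1 + 9y2 + 13y3 + 28y4
  subject to:
    y1 + y3 + 2y4 >= 6
    y2 + y3 + 4y4 >= 4
    y1, y2, y3, y4 >= 0

Solving the primal: x* = (7, 3.5).
  primal value c^T x* = 56.
Solving the dual: y* = (4, 0, 0, 1).
  dual value b^T y* = 56.
Strong duality: c^T x* = b^T y*. Confirmed.

56


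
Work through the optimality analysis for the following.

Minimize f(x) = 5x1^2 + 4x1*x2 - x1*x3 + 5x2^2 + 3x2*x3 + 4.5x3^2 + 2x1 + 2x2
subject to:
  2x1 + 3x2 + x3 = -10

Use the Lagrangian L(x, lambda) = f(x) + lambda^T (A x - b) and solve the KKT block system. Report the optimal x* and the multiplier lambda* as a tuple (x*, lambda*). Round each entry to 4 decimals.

Form the Lagrangian:
  L(x, lambda) = (1/2) x^T Q x + c^T x + lambda^T (A x - b)
Stationarity (grad_x L = 0): Q x + c + A^T lambda = 0.
Primal feasibility: A x = b.

This gives the KKT block system:
  [ Q   A^T ] [ x     ]   [-c ]
  [ A    0  ] [ lambda ] = [ b ]

Solving the linear system:
  x*      = (-1.1296, -2.464, -0.3488)
  lambda* = (9.4016)
  f(x*)   = 43.4144

x* = (-1.1296, -2.464, -0.3488), lambda* = (9.4016)


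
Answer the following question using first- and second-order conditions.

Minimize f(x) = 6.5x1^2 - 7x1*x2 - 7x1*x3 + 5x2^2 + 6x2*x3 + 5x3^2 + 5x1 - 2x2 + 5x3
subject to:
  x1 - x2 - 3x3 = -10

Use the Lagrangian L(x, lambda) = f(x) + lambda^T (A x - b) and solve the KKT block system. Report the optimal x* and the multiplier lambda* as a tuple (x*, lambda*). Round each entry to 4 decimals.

Form the Lagrangian:
  L(x, lambda) = (1/2) x^T Q x + c^T x + lambda^T (A x - b)
Stationarity (grad_x L = 0): Q x + c + A^T lambda = 0.
Primal feasibility: A x = b.

This gives the KKT block system:
  [ Q   A^T ] [ x     ]   [-c ]
  [ A    0  ] [ lambda ] = [ b ]

Solving the linear system:
  x*      = (0.3739, -0.5357, 3.6366)
  lambda* = (11.8445)
  f(x*)   = 69.7847

x* = (0.3739, -0.5357, 3.6366), lambda* = (11.8445)


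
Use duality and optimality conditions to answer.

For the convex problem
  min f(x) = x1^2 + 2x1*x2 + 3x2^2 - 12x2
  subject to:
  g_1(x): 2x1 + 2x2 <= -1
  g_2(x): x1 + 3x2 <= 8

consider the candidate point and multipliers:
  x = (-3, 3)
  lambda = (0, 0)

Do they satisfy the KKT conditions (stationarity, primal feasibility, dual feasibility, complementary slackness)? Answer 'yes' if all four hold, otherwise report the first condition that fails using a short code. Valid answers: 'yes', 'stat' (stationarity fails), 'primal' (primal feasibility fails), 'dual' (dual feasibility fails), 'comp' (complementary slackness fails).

Gradient of f: grad f(x) = Q x + c = (0, 0)
Constraint values g_i(x) = a_i^T x - b_i:
  g_1((-3, 3)) = 1
  g_2((-3, 3)) = -2
Stationarity residual: grad f(x) + sum_i lambda_i a_i = (0, 0)
  -> stationarity OK
Primal feasibility (all g_i <= 0): FAILS
Dual feasibility (all lambda_i >= 0): OK
Complementary slackness (lambda_i * g_i(x) = 0 for all i): OK

Verdict: the first failing condition is primal_feasibility -> primal.

primal


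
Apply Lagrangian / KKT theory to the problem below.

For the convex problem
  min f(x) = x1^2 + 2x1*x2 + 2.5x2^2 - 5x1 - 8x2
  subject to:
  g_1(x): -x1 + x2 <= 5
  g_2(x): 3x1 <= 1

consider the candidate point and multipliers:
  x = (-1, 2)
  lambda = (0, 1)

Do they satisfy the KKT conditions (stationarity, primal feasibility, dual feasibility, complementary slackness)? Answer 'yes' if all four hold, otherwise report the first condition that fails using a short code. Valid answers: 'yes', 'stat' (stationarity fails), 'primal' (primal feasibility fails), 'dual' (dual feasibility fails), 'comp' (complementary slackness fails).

Gradient of f: grad f(x) = Q x + c = (-3, 0)
Constraint values g_i(x) = a_i^T x - b_i:
  g_1((-1, 2)) = -2
  g_2((-1, 2)) = -4
Stationarity residual: grad f(x) + sum_i lambda_i a_i = (0, 0)
  -> stationarity OK
Primal feasibility (all g_i <= 0): OK
Dual feasibility (all lambda_i >= 0): OK
Complementary slackness (lambda_i * g_i(x) = 0 for all i): FAILS

Verdict: the first failing condition is complementary_slackness -> comp.

comp


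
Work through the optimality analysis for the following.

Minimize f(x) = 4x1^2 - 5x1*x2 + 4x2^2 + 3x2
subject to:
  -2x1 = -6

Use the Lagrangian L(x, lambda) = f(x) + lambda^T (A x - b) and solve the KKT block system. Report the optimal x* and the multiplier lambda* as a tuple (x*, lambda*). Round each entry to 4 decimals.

Form the Lagrangian:
  L(x, lambda) = (1/2) x^T Q x + c^T x + lambda^T (A x - b)
Stationarity (grad_x L = 0): Q x + c + A^T lambda = 0.
Primal feasibility: A x = b.

This gives the KKT block system:
  [ Q   A^T ] [ x     ]   [-c ]
  [ A    0  ] [ lambda ] = [ b ]

Solving the linear system:
  x*      = (3, 1.5)
  lambda* = (8.25)
  f(x*)   = 27

x* = (3, 1.5), lambda* = (8.25)


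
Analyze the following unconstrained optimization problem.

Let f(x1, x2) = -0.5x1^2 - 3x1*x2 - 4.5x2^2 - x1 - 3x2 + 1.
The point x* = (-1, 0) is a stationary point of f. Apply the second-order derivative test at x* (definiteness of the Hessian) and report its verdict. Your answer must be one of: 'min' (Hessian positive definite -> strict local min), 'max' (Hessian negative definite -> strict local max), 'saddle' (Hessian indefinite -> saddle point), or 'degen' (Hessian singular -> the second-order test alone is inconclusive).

Compute the Hessian H = grad^2 f:
  H = [[-1, -3], [-3, -9]]
Verify stationarity: grad f(x*) = H x* + g = (0, 0).
Eigenvalues of H: -10, 0.
H has a zero eigenvalue (singular; negative semidefinite but not definite), so H is neither positive definite, negative definite, nor indefinite. The second-order test alone is inconclusive -> degen.
(Indeed, f is constant along the null direction of H through x*, so x* is not a strict local extremum.)

degen


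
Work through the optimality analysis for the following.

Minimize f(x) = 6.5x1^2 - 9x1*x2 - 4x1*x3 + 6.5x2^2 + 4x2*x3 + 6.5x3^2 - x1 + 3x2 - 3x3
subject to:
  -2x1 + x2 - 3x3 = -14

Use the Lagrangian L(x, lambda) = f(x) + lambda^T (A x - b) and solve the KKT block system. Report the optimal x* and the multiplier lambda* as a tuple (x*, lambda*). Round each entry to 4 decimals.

Form the Lagrangian:
  L(x, lambda) = (1/2) x^T Q x + c^T x + lambda^T (A x - b)
Stationarity (grad_x L = 0): Q x + c + A^T lambda = 0.
Primal feasibility: A x = b.

This gives the KKT block system:
  [ Q   A^T ] [ x     ]   [-c ]
  [ A    0  ] [ lambda ] = [ b ]

Solving the linear system:
  x*      = (2.1527, -0.3907, 3.1013)
  lambda* = (9.0479)
  f(x*)   = 57.0208

x* = (2.1527, -0.3907, 3.1013), lambda* = (9.0479)


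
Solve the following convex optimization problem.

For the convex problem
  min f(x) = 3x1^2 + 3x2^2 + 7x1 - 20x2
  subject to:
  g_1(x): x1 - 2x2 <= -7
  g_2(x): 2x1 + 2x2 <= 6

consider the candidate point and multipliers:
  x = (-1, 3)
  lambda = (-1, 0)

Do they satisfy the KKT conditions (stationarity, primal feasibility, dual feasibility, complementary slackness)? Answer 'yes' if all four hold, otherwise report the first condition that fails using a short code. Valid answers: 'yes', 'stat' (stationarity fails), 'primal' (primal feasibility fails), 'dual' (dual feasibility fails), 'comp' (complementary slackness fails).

Gradient of f: grad f(x) = Q x + c = (1, -2)
Constraint values g_i(x) = a_i^T x - b_i:
  g_1((-1, 3)) = 0
  g_2((-1, 3)) = -2
Stationarity residual: grad f(x) + sum_i lambda_i a_i = (0, 0)
  -> stationarity OK
Primal feasibility (all g_i <= 0): OK
Dual feasibility (all lambda_i >= 0): FAILS
Complementary slackness (lambda_i * g_i(x) = 0 for all i): OK

Verdict: the first failing condition is dual_feasibility -> dual.

dual


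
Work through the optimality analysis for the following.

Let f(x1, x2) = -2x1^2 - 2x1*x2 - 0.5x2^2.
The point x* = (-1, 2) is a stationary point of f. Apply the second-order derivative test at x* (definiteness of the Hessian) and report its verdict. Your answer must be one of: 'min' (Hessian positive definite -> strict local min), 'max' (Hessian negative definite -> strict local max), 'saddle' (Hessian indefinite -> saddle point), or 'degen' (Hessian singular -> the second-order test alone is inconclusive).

Compute the Hessian H = grad^2 f:
  H = [[-4, -2], [-2, -1]]
Verify stationarity: grad f(x*) = H x* + g = (0, 0).
Eigenvalues of H: -5, 0.
H has a zero eigenvalue (singular; negative semidefinite but not definite), so H is neither positive definite, negative definite, nor indefinite. The second-order test alone is inconclusive -> degen.
(Indeed, f is constant along the null direction of H through x*, so x* is not a strict local extremum.)

degen


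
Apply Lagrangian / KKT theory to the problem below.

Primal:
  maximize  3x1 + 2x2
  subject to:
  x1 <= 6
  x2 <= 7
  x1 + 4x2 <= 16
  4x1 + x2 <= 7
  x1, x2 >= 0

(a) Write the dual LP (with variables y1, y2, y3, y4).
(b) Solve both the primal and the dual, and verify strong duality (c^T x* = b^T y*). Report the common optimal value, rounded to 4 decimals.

The standard primal-dual pair for 'max c^T x s.t. A x <= b, x >= 0' is:
  Dual:  min b^T y  s.t.  A^T y >= c,  y >= 0.

So the dual LP is:
  minimize  6y1 + 7y2 + 16y3 + 7y4
  subject to:
    y1 + y3 + 4y4 >= 3
    y2 + 4y3 + y4 >= 2
    y1, y2, y3, y4 >= 0

Solving the primal: x* = (0.8, 3.8).
  primal value c^T x* = 10.
Solving the dual: y* = (0, 0, 0.3333, 0.6667).
  dual value b^T y* = 10.
Strong duality: c^T x* = b^T y*. Confirmed.

10


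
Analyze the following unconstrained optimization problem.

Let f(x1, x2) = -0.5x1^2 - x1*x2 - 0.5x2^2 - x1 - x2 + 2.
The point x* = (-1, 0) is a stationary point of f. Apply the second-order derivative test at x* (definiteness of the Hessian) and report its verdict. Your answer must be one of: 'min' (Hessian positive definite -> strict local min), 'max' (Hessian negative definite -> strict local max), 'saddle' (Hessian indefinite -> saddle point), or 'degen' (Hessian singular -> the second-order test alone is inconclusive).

Compute the Hessian H = grad^2 f:
  H = [[-1, -1], [-1, -1]]
Verify stationarity: grad f(x*) = H x* + g = (0, 0).
Eigenvalues of H: -2, 0.
H has a zero eigenvalue (singular; negative semidefinite but not definite), so H is neither positive definite, negative definite, nor indefinite. The second-order test alone is inconclusive -> degen.
(Indeed, f is constant along the null direction of H through x*, so x* is not a strict local extremum.)

degen


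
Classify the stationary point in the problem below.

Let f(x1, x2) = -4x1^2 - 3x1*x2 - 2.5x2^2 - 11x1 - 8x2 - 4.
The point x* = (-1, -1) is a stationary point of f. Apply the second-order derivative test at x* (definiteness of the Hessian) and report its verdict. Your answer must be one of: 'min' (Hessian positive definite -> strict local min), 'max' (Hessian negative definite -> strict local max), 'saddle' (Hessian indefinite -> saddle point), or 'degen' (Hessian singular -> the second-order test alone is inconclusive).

Compute the Hessian H = grad^2 f:
  H = [[-8, -3], [-3, -5]]
Verify stationarity: grad f(x*) = H x* + g = (0, 0).
Eigenvalues of H: -9.8541, -3.1459.
Both eigenvalues < 0, so H is negative definite -> x* is a strict local max.

max


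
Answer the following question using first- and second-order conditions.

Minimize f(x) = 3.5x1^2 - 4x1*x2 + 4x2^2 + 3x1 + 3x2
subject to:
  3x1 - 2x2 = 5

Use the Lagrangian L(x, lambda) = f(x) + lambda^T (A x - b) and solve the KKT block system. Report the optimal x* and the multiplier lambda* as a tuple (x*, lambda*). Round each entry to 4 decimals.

Form the Lagrangian:
  L(x, lambda) = (1/2) x^T Q x + c^T x + lambda^T (A x - b)
Stationarity (grad_x L = 0): Q x + c + A^T lambda = 0.
Primal feasibility: A x = b.

This gives the KKT block system:
  [ Q   A^T ] [ x     ]   [-c ]
  [ A    0  ] [ lambda ] = [ b ]

Solving the linear system:
  x*      = (0.9615, -1.0577)
  lambda* = (-4.6538)
  f(x*)   = 11.4904

x* = (0.9615, -1.0577), lambda* = (-4.6538)


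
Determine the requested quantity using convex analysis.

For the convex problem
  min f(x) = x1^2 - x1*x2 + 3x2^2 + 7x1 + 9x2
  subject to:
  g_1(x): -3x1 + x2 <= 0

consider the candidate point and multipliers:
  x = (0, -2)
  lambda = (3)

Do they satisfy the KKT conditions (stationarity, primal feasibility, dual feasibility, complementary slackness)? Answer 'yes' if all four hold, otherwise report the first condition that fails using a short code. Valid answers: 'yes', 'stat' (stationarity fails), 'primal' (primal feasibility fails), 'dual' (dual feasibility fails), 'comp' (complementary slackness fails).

Gradient of f: grad f(x) = Q x + c = (9, -3)
Constraint values g_i(x) = a_i^T x - b_i:
  g_1((0, -2)) = -2
Stationarity residual: grad f(x) + sum_i lambda_i a_i = (0, 0)
  -> stationarity OK
Primal feasibility (all g_i <= 0): OK
Dual feasibility (all lambda_i >= 0): OK
Complementary slackness (lambda_i * g_i(x) = 0 for all i): FAILS

Verdict: the first failing condition is complementary_slackness -> comp.

comp


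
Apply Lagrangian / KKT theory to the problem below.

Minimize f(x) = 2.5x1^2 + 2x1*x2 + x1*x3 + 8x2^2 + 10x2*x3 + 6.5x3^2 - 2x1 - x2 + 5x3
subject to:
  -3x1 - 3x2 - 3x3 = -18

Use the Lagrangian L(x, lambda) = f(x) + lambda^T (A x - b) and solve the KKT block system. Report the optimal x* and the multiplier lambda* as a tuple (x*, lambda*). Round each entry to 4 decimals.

Form the Lagrangian:
  L(x, lambda) = (1/2) x^T Q x + c^T x + lambda^T (A x - b)
Stationarity (grad_x L = 0): Q x + c + A^T lambda = 0.
Primal feasibility: A x = b.

This gives the KKT block system:
  [ Q   A^T ] [ x     ]   [-c ]
  [ A    0  ] [ lambda ] = [ b ]

Solving the linear system:
  x*      = (4.8047, 0.5312, 0.6641)
  lambda* = (7.9167)
  f(x*)   = 67.8398

x* = (4.8047, 0.5312, 0.6641), lambda* = (7.9167)


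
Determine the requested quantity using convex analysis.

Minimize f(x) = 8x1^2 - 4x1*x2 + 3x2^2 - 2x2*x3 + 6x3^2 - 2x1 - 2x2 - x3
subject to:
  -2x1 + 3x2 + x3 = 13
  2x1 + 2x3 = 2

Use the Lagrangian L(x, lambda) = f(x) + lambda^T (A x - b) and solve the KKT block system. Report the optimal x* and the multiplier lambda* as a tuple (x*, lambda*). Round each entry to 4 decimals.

Form the Lagrangian:
  L(x, lambda) = (1/2) x^T Q x + c^T x + lambda^T (A x - b)
Stationarity (grad_x L = 0): Q x + c + A^T lambda = 0.
Primal feasibility: A x = b.

This gives the KKT block system:
  [ Q   A^T ] [ x     ]   [-c ]
  [ A    0  ] [ lambda ] = [ b ]

Solving the linear system:
  x*      = (0.0333, 4.0333, 0.9667)
  lambda* = (-6.7111, 2.0889)
  f(x*)   = 36.9833

x* = (0.0333, 4.0333, 0.9667), lambda* = (-6.7111, 2.0889)


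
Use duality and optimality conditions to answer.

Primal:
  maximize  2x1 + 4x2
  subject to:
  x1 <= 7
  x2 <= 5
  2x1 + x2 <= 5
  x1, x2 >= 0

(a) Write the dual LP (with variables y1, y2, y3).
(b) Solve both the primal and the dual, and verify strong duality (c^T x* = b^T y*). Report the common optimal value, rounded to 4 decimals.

The standard primal-dual pair for 'max c^T x s.t. A x <= b, x >= 0' is:
  Dual:  min b^T y  s.t.  A^T y >= c,  y >= 0.

So the dual LP is:
  minimize  7y1 + 5y2 + 5y3
  subject to:
    y1 + 2y3 >= 2
    y2 + y3 >= 4
    y1, y2, y3 >= 0

Solving the primal: x* = (0, 5).
  primal value c^T x* = 20.
Solving the dual: y* = (0, 3, 1).
  dual value b^T y* = 20.
Strong duality: c^T x* = b^T y*. Confirmed.

20


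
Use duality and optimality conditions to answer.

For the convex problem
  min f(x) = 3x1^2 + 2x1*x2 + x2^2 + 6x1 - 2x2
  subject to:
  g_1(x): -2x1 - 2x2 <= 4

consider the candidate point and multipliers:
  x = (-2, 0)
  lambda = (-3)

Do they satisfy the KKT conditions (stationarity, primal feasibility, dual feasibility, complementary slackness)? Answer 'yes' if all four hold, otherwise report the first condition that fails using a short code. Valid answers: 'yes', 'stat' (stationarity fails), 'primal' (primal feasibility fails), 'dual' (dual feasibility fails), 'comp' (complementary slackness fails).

Gradient of f: grad f(x) = Q x + c = (-6, -6)
Constraint values g_i(x) = a_i^T x - b_i:
  g_1((-2, 0)) = 0
Stationarity residual: grad f(x) + sum_i lambda_i a_i = (0, 0)
  -> stationarity OK
Primal feasibility (all g_i <= 0): OK
Dual feasibility (all lambda_i >= 0): FAILS
Complementary slackness (lambda_i * g_i(x) = 0 for all i): OK

Verdict: the first failing condition is dual_feasibility -> dual.

dual


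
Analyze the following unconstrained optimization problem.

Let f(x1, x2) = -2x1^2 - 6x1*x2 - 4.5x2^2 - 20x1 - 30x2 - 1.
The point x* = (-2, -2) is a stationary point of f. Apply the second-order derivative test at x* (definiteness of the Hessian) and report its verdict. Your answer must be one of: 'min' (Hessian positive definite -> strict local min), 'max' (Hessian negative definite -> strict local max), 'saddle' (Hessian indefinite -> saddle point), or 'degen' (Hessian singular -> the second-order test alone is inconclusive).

Compute the Hessian H = grad^2 f:
  H = [[-4, -6], [-6, -9]]
Verify stationarity: grad f(x*) = H x* + g = (0, 0).
Eigenvalues of H: -13, 0.
H has a zero eigenvalue (singular; negative semidefinite but not definite), so H is neither positive definite, negative definite, nor indefinite. The second-order test alone is inconclusive -> degen.
(Indeed, f is constant along the null direction of H through x*, so x* is not a strict local extremum.)

degen


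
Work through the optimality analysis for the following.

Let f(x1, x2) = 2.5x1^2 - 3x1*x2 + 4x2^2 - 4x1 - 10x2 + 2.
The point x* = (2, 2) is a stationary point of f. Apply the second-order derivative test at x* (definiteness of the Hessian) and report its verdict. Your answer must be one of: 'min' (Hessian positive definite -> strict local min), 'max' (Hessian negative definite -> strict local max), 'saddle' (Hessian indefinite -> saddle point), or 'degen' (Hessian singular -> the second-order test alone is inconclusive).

Compute the Hessian H = grad^2 f:
  H = [[5, -3], [-3, 8]]
Verify stationarity: grad f(x*) = H x* + g = (0, 0).
Eigenvalues of H: 3.1459, 9.8541.
Both eigenvalues > 0, so H is positive definite -> x* is a strict local min.

min


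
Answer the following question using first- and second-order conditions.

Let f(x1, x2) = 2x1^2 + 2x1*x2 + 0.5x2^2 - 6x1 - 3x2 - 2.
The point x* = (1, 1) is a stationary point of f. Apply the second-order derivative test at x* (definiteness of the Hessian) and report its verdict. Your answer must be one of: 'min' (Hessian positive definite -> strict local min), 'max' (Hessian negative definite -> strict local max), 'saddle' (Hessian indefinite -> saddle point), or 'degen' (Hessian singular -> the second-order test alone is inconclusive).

Compute the Hessian H = grad^2 f:
  H = [[4, 2], [2, 1]]
Verify stationarity: grad f(x*) = H x* + g = (0, 0).
Eigenvalues of H: 0, 5.
H has a zero eigenvalue (singular; positive semidefinite but not definite), so H is neither positive definite, negative definite, nor indefinite. The second-order test alone is inconclusive -> degen.
(Indeed, f is constant along the null direction of H through x*, so x* is not a strict local extremum.)

degen


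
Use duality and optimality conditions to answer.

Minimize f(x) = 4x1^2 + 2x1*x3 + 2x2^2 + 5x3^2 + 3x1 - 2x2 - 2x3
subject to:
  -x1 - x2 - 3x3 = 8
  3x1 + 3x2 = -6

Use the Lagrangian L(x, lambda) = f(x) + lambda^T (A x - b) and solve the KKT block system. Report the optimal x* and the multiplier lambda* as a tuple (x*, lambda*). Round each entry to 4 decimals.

Form the Lagrangian:
  L(x, lambda) = (1/2) x^T Q x + c^T x + lambda^T (A x - b)
Stationarity (grad_x L = 0): Q x + c + A^T lambda = 0.
Primal feasibility: A x = b.

This gives the KKT block system:
  [ Q   A^T ] [ x     ]   [-c ]
  [ A    0  ] [ lambda ] = [ b ]

Solving the linear system:
  x*      = (-0.75, -1.25, -2)
  lambda* = (-7.8333, -0.2778)
  f(x*)   = 32.625

x* = (-0.75, -1.25, -2), lambda* = (-7.8333, -0.2778)


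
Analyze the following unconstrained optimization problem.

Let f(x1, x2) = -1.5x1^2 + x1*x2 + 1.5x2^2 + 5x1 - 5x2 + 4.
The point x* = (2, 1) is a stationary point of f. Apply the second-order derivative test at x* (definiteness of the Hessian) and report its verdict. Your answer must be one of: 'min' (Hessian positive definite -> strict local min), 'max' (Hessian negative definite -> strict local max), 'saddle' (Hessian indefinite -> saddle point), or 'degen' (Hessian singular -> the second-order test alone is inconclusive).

Compute the Hessian H = grad^2 f:
  H = [[-3, 1], [1, 3]]
Verify stationarity: grad f(x*) = H x* + g = (0, 0).
Eigenvalues of H: -3.1623, 3.1623.
Eigenvalues have mixed signs, so H is indefinite -> x* is a saddle point.

saddle


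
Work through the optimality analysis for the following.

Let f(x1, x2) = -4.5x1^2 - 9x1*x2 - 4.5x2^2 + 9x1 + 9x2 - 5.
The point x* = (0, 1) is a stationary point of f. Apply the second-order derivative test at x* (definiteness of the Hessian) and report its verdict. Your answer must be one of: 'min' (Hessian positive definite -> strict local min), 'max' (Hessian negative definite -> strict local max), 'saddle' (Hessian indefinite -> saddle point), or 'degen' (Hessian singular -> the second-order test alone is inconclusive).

Compute the Hessian H = grad^2 f:
  H = [[-9, -9], [-9, -9]]
Verify stationarity: grad f(x*) = H x* + g = (0, 0).
Eigenvalues of H: -18, 0.
H has a zero eigenvalue (singular; negative semidefinite but not definite), so H is neither positive definite, negative definite, nor indefinite. The second-order test alone is inconclusive -> degen.
(Indeed, f is constant along the null direction of H through x*, so x* is not a strict local extremum.)

degen
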